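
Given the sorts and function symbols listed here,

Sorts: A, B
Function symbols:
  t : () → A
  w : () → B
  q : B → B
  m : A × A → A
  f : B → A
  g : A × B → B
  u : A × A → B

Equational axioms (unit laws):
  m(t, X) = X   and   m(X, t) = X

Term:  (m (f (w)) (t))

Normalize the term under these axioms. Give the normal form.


1. (m (f (w)) (t))  →  (f (w))

normal form = (f (w))


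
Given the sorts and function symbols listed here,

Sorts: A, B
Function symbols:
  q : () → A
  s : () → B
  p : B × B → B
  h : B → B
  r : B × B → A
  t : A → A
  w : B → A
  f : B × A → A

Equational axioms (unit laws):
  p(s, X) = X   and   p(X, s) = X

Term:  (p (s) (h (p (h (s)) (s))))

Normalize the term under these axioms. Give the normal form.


1. (p (s) (h (p (h (s)) (s))))  →  (h (p (h (s)) (s)))
2. (h (p (h (s)) (s)))  →  (h (h (s)))

normal form = (h (h (s)))


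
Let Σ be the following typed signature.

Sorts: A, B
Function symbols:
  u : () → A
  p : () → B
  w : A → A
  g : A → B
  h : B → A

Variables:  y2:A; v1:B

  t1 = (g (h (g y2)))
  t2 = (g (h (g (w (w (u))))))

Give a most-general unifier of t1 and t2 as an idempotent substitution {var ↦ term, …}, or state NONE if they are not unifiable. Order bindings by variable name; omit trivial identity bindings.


{y2 ↦ (w (w (u)))}


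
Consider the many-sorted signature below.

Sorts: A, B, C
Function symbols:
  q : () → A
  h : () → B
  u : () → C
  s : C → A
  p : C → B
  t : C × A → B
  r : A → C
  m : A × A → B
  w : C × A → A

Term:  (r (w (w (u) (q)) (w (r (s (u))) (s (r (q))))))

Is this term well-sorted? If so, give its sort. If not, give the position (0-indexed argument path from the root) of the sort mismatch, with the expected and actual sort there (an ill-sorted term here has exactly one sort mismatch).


ill-sorted at position [0, 0]: expected C, got A

      (u) : C
      (q) : A
    (w (u) (q)) : A
          (u) : C
        (s (u)) : A
      (r (s (u))) : C
          (q) : A
        (r (q)) : C
      (s (r (q))) : A
    (w (r (s (u))) (s (r (q)))) : A
  (w (w (u) (q)) (w (r (s (u))) (s (r (q))))) : ✗ arg 0 at [0, 0] has sort A, expected C


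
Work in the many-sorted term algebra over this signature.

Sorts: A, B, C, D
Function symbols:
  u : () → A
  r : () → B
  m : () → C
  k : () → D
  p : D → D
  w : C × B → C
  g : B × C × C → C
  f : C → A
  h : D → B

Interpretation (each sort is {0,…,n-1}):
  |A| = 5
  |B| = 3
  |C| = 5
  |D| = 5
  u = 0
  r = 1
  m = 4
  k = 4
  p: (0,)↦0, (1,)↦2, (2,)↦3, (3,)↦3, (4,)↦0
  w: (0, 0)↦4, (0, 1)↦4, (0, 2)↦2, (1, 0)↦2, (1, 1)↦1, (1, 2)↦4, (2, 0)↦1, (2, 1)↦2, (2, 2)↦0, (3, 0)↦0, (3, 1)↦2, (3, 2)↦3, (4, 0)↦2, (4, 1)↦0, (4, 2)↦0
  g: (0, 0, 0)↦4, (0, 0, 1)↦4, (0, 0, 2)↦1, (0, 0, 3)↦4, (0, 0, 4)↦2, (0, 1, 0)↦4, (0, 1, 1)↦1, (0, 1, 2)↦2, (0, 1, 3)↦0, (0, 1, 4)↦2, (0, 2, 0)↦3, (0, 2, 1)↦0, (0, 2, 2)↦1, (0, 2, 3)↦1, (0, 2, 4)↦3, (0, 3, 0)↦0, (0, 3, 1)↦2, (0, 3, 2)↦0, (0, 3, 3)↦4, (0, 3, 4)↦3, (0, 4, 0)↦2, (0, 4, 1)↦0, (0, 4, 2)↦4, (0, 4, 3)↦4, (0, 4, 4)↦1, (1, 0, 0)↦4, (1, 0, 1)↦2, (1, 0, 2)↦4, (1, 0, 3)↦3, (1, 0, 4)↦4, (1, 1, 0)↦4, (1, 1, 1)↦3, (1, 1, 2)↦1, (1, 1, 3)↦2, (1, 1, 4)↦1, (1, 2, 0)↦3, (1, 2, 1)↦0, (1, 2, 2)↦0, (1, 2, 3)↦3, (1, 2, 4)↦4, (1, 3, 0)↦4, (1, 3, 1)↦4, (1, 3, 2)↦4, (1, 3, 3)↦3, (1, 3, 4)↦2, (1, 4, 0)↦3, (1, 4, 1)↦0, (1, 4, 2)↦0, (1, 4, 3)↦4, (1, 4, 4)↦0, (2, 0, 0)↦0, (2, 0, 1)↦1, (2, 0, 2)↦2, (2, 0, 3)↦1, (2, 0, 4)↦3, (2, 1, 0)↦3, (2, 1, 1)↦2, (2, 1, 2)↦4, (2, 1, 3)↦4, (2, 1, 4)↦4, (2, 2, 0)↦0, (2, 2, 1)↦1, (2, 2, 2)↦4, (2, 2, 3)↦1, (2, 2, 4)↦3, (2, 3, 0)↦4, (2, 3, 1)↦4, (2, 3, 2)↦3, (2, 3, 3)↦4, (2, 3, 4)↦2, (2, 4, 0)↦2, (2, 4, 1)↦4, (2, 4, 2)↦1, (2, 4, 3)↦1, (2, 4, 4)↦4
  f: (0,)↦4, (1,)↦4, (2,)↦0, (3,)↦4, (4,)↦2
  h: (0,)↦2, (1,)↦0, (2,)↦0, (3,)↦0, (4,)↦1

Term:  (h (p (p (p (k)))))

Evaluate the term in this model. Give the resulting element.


  k = 4
  (p (k)) = p(4,) = 0
  (p (p (k))) = p(0,) = 0
  (p (p (p (k)))) = p(0,) = 0
  (h (p (p (p (k))))) = h(0,) = 2

value = 2


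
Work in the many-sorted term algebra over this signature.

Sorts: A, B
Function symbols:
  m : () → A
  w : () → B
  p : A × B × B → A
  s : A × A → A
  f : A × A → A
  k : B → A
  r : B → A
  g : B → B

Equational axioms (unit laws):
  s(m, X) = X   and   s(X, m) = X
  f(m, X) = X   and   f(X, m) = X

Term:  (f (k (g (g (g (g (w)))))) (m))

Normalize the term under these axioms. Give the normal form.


1. (f (k (g (g (g (g (w)))))) (m))  →  (k (g (g (g (g (w))))))

normal form = (k (g (g (g (g (w))))))


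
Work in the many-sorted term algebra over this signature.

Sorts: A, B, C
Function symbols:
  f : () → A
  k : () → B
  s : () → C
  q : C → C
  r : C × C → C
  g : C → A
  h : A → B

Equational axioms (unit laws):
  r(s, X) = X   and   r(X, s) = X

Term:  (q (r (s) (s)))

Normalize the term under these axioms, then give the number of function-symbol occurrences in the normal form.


size = 2

1. (q (r (s) (s)))  →  (q (s))
normal form: (q (s))


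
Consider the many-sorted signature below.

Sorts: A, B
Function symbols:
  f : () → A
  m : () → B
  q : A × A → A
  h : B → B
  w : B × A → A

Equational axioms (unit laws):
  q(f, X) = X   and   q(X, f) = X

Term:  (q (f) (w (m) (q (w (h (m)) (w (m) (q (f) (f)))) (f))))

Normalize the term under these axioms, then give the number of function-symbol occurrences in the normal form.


size = 8

1. (q (f) (w (m) (q (w (h (m)) (w (m) (q (f) (f)))) (f))))  →  (w (m) (q (w (h (m)) (w (m) (q (f) (f)))) (f)))
2. (w (m) (q (w (h (m)) (w (m) (q (f) (f)))) (f)))  →  (w (m) (w (h (m)) (w (m) (q (f) (f)))))
3. (w (m) (w (h (m)) (w (m) (q (f) (f)))))  →  (w (m) (w (h (m)) (w (m) (f))))
normal form: (w (m) (w (h (m)) (w (m) (f))))


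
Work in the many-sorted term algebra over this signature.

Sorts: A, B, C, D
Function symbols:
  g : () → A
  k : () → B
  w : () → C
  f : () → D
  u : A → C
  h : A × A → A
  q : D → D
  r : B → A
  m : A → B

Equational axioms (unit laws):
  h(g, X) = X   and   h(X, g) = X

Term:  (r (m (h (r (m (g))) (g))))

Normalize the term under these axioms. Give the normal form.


1. (r (m (h (r (m (g))) (g))))  →  (r (m (r (m (g)))))

normal form = (r (m (r (m (g)))))


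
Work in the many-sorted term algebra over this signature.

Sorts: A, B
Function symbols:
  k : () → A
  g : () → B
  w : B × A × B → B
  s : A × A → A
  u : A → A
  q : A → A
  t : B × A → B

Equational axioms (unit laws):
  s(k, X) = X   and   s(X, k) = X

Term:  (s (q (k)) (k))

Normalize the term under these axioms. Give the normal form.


normal form = (q (k))

1. (s (q (k)) (k))  →  (q (k))


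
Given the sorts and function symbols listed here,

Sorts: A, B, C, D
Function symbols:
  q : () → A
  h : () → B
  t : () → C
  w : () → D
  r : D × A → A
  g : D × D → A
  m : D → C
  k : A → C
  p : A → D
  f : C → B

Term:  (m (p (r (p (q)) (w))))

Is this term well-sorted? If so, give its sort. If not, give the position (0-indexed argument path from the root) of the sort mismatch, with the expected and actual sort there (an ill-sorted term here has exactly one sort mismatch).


ill-sorted at position [0, 0, 1]: expected A, got D

        (q) : A
      (p (q)) : D
      (w) : D
    (r (p (q)) (w)) : ✗ arg 1 at [0, 0, 1] has sort D, expected A


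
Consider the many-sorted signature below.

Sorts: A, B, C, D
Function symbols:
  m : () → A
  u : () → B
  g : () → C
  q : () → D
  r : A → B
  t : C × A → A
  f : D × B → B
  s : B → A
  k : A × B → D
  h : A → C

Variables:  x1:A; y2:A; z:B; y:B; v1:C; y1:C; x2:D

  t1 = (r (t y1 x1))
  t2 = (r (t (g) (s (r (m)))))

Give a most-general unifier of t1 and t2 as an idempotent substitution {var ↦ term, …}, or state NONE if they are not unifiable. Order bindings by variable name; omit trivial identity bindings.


{x1 ↦ (s (r (m))), y1 ↦ (g)}


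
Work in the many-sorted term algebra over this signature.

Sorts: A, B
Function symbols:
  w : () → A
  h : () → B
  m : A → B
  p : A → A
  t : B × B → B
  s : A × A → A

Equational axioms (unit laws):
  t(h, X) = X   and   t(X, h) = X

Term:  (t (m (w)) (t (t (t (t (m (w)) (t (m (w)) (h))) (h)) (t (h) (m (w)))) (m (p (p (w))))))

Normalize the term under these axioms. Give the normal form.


1. (t (m (w)) (t (t (t (t (m (w)) (t (m (w)) (h))) (h)) (t (h) (m (w)))) (m (p (p (w))))))  →  (t (m (w)) (t (t (t (m (w)) (t (m (w)) (h))) (t (h) (m (w)))) (m (p (p (w))))))
2. (t (m (w)) (t (t (t (m (w)) (t (m (w)) (h))) (t (h) (m (w)))) (m (p (p (w))))))  →  (t (m (w)) (t (t (t (m (w)) (m (w))) (t (h) (m (w)))) (m (p (p (w))))))
3. (t (m (w)) (t (t (t (m (w)) (m (w))) (t (h) (m (w)))) (m (p (p (w))))))  →  (t (m (w)) (t (t (t (m (w)) (m (w))) (m (w))) (m (p (p (w))))))

normal form = (t (m (w)) (t (t (t (m (w)) (m (w))) (m (w))) (m (p (p (w))))))


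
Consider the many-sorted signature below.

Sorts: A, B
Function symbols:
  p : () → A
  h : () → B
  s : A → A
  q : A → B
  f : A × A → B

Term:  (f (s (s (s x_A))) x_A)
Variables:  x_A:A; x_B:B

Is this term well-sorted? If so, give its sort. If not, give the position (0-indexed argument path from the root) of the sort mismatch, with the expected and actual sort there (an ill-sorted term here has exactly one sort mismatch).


well-sorted; sort = B

        x_A : A
      (s x_A) : A
    (s (s x_A)) : A
  (s (s (s x_A))) : A
  x_A : A
(f (s (s (s x_A))) x_A) : B


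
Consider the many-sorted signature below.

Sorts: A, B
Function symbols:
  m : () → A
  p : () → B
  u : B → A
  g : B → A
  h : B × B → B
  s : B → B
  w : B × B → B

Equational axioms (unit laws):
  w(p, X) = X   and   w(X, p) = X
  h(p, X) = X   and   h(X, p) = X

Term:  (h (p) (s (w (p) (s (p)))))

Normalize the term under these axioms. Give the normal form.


normal form = (s (s (p)))

1. (h (p) (s (w (p) (s (p)))))  →  (s (w (p) (s (p))))
2. (s (w (p) (s (p))))  →  (s (s (p)))


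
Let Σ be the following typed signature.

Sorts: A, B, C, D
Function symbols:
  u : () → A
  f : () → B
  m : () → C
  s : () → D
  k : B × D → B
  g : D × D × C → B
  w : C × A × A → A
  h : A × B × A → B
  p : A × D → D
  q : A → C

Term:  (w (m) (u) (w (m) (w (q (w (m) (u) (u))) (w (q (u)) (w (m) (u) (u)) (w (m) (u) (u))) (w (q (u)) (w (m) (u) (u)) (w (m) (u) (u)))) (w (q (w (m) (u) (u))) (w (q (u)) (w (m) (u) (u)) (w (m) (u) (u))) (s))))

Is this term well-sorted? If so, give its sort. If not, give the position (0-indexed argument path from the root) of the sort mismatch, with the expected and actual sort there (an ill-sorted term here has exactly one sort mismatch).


  (m) : C
  (u) : A
    (m) : C
          (m) : C
          (u) : A
          (u) : A
        (w (m) (u) (u)) : A
      (q (w (m) (u) (u))) : C
          (u) : A
        (q (u)) : C
          (m) : C
          (u) : A
          (u) : A
        (w (m) (u) (u)) : A
          (m) : C
          (u) : A
          (u) : A
        (w (m) (u) (u)) : A
      (w (q (u)) (w (m) (u) (u)) (w (m) (u) (u))) : A
          (u) : A
        (q (u)) : C
          (m) : C
          (u) : A
          (u) : A
        (w (m) (u) (u)) : A
          (m) : C
          (u) : A
          (u) : A
        (w (m) (u) (u)) : A
      (w (q (u)) (w (m) (u) (u)) (w (m) (u) (u))) : A
    (w (q (w (m) (u) (u))) (w (q (u)) (w (m) (u) (u)) (w (m) (u) (u))) (w (q (u)) (w (m) (u) (u)) (w (m) (u) (u)))) : A
          (m) : C
          (u) : A
          (u) : A
        (w (m) (u) (u)) : A
      (q (w (m) (u) (u))) : C
          (u) : A
        (q (u)) : C
          (m) : C
          (u) : A
          (u) : A
        (w (m) (u) (u)) : A
          (m) : C
          (u) : A
          (u) : A
        (w (m) (u) (u)) : A
      (w (q (u)) (w (m) (u) (u)) (w (m) (u) (u))) : A
      (s) : D
    (w (q (w (m) (u) (u))) (w (q (u)) (w (m) (u) (u)) (w (m) (u) (u))) (s)) : ✗ arg 2 at [2, 2, 2] has sort D, expected A

ill-sorted at position [2, 2, 2]: expected A, got D


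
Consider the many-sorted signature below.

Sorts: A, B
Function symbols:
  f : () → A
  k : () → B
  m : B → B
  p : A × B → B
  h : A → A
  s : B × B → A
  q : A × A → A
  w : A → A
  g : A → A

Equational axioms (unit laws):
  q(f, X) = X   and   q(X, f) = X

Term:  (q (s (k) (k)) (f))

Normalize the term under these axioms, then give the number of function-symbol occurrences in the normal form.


size = 3

1. (q (s (k) (k)) (f))  →  (s (k) (k))
normal form: (s (k) (k))


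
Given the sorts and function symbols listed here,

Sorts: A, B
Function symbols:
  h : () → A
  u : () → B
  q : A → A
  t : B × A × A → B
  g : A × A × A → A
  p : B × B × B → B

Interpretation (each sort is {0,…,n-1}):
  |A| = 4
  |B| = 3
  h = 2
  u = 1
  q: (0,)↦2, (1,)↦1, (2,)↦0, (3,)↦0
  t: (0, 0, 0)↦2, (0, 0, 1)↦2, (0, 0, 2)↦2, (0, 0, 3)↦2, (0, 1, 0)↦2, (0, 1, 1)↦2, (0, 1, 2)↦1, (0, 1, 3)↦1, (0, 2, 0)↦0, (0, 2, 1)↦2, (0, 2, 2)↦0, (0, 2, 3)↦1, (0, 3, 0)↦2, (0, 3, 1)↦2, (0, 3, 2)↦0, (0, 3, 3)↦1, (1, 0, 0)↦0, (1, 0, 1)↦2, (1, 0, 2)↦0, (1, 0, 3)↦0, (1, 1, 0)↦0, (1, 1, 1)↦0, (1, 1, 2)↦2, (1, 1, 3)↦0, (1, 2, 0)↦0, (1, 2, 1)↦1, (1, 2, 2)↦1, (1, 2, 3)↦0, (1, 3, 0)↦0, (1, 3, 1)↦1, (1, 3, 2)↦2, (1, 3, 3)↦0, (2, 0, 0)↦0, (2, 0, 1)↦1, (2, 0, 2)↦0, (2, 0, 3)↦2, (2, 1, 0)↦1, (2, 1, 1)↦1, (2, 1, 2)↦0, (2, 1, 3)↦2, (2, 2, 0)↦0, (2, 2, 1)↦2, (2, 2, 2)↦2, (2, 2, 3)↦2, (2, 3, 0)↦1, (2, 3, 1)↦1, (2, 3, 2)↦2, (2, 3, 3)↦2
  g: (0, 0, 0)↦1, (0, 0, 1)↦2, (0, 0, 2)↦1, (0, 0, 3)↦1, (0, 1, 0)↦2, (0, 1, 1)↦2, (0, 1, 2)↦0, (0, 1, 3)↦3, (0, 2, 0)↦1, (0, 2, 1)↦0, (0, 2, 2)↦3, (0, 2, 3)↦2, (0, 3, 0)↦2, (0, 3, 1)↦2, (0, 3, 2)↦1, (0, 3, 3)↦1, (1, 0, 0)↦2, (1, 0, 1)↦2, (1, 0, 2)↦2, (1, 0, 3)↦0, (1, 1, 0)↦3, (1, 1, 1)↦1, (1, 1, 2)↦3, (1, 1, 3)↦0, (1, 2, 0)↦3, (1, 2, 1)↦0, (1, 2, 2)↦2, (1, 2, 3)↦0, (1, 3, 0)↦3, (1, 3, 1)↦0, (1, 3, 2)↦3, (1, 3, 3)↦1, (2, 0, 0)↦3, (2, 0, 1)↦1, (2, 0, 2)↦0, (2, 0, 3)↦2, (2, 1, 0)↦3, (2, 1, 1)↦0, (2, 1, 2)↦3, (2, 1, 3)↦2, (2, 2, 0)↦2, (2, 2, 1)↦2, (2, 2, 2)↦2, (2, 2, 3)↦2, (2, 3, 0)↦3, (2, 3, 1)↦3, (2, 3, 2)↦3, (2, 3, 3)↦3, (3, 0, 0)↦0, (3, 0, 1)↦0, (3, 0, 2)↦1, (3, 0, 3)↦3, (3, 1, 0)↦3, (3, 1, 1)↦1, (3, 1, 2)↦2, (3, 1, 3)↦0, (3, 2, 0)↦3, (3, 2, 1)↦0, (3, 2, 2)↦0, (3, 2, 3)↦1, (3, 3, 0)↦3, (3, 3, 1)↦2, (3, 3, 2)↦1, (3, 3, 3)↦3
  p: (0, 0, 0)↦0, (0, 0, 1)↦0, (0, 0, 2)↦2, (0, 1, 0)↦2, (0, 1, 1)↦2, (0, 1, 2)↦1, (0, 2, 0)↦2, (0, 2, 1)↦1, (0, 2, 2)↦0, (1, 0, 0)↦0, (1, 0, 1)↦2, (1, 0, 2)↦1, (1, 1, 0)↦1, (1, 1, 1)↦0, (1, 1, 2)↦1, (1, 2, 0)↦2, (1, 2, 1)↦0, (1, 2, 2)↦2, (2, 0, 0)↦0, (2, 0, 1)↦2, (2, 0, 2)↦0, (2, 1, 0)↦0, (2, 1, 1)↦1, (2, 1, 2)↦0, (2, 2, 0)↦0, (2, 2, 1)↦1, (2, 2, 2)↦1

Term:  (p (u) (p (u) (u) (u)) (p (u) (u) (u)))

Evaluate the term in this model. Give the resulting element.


  u = 1
  u = 1
  u = 1
  u = 1
  (p (u) (u) (u)) = p(1, 1, 1) = 0
  u = 1
  u = 1
  u = 1
  (p (u) (u) (u)) = p(1, 1, 1) = 0
  (p (u) (p (u) (u) (u)) (p (u) (u) (u))) = p(1, 0, 0) = 0

value = 0


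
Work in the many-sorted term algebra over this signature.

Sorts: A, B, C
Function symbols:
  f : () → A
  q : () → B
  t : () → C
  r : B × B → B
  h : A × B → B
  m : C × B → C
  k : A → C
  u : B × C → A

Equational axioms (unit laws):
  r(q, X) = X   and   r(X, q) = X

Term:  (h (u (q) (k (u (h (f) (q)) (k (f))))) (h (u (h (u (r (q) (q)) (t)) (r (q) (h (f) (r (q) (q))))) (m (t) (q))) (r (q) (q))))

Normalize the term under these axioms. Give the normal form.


normal form = (h (u (q) (k (u (h (f) (q)) (k (f))))) (h (u (h (u (q) (t)) (h (f) (q))) (m (t) (q))) (q)))

1. (h (u (q) (k (u (h (f) (q)) (k (f))))) (h (u (h (u (r (q) (q)) (t)) (r (q) (h (f) (r (q) (q))))) (m (t) (q))) (r (q) (q))))  →  (h (u (q) (k (u (h (f) (q)) (k (f))))) (h (u (h (u (q) (t)) (r (q) (h (f) (r (q) (q))))) (m (t) (q))) (r (q) (q))))
2. (h (u (q) (k (u (h (f) (q)) (k (f))))) (h (u (h (u (q) (t)) (r (q) (h (f) (r (q) (q))))) (m (t) (q))) (r (q) (q))))  →  (h (u (q) (k (u (h (f) (q)) (k (f))))) (h (u (h (u (q) (t)) (h (f) (r (q) (q)))) (m (t) (q))) (r (q) (q))))
3. (h (u (q) (k (u (h (f) (q)) (k (f))))) (h (u (h (u (q) (t)) (h (f) (r (q) (q)))) (m (t) (q))) (r (q) (q))))  →  (h (u (q) (k (u (h (f) (q)) (k (f))))) (h (u (h (u (q) (t)) (h (f) (q))) (m (t) (q))) (r (q) (q))))
4. (h (u (q) (k (u (h (f) (q)) (k (f))))) (h (u (h (u (q) (t)) (h (f) (q))) (m (t) (q))) (r (q) (q))))  →  (h (u (q) (k (u (h (f) (q)) (k (f))))) (h (u (h (u (q) (t)) (h (f) (q))) (m (t) (q))) (q)))


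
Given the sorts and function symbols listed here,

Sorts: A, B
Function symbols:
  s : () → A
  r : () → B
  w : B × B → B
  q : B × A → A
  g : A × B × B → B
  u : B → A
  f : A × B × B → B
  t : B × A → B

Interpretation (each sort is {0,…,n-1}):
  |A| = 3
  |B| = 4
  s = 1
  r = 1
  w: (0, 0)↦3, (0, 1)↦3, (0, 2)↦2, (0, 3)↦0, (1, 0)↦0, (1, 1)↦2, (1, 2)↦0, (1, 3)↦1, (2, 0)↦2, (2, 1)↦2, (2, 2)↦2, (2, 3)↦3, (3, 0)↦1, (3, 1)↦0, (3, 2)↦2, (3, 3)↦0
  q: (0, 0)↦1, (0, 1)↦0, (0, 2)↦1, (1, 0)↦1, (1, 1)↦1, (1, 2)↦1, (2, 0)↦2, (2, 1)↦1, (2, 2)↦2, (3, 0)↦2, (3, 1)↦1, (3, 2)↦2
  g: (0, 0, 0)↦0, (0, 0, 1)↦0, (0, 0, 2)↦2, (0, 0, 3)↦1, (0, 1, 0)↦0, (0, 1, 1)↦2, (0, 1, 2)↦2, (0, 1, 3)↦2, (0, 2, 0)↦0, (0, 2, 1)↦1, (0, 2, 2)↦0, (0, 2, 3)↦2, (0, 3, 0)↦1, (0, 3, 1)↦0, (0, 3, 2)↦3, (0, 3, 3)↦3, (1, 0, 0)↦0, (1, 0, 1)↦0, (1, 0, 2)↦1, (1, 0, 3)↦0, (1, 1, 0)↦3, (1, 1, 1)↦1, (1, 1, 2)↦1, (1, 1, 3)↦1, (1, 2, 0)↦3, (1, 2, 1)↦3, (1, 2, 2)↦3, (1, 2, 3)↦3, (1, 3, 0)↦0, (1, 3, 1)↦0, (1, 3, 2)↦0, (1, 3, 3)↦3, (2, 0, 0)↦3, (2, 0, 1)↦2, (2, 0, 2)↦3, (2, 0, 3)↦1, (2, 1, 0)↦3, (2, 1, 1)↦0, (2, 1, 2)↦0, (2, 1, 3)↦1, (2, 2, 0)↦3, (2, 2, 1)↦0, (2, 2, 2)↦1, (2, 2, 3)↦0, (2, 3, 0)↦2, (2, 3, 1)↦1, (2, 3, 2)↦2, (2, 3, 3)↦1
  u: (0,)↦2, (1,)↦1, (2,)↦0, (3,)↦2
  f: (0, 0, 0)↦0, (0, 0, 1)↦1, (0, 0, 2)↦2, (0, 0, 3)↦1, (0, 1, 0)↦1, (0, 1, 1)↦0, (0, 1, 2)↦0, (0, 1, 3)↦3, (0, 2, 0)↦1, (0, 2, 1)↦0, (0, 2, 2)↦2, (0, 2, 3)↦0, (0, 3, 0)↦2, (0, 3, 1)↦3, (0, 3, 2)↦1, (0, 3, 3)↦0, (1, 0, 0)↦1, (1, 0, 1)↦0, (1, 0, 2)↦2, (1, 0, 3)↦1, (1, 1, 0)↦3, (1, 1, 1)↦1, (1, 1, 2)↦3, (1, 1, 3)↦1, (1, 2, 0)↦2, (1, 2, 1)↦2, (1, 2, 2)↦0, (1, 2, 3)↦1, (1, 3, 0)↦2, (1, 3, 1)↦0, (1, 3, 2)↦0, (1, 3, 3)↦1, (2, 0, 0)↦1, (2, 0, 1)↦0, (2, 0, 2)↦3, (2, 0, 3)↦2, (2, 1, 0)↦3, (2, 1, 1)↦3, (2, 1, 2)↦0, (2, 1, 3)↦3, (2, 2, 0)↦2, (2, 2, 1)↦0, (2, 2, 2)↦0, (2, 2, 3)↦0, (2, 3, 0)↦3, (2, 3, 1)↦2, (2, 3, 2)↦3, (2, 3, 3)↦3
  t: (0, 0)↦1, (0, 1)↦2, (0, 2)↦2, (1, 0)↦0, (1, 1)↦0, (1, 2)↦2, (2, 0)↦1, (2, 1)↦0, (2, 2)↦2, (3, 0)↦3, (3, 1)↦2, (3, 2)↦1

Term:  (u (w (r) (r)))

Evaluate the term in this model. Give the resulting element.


value = 0

  r = 1
  r = 1
  (w (r) (r)) = w(1, 1) = 2
  (u (w (r) (r))) = u(2,) = 0


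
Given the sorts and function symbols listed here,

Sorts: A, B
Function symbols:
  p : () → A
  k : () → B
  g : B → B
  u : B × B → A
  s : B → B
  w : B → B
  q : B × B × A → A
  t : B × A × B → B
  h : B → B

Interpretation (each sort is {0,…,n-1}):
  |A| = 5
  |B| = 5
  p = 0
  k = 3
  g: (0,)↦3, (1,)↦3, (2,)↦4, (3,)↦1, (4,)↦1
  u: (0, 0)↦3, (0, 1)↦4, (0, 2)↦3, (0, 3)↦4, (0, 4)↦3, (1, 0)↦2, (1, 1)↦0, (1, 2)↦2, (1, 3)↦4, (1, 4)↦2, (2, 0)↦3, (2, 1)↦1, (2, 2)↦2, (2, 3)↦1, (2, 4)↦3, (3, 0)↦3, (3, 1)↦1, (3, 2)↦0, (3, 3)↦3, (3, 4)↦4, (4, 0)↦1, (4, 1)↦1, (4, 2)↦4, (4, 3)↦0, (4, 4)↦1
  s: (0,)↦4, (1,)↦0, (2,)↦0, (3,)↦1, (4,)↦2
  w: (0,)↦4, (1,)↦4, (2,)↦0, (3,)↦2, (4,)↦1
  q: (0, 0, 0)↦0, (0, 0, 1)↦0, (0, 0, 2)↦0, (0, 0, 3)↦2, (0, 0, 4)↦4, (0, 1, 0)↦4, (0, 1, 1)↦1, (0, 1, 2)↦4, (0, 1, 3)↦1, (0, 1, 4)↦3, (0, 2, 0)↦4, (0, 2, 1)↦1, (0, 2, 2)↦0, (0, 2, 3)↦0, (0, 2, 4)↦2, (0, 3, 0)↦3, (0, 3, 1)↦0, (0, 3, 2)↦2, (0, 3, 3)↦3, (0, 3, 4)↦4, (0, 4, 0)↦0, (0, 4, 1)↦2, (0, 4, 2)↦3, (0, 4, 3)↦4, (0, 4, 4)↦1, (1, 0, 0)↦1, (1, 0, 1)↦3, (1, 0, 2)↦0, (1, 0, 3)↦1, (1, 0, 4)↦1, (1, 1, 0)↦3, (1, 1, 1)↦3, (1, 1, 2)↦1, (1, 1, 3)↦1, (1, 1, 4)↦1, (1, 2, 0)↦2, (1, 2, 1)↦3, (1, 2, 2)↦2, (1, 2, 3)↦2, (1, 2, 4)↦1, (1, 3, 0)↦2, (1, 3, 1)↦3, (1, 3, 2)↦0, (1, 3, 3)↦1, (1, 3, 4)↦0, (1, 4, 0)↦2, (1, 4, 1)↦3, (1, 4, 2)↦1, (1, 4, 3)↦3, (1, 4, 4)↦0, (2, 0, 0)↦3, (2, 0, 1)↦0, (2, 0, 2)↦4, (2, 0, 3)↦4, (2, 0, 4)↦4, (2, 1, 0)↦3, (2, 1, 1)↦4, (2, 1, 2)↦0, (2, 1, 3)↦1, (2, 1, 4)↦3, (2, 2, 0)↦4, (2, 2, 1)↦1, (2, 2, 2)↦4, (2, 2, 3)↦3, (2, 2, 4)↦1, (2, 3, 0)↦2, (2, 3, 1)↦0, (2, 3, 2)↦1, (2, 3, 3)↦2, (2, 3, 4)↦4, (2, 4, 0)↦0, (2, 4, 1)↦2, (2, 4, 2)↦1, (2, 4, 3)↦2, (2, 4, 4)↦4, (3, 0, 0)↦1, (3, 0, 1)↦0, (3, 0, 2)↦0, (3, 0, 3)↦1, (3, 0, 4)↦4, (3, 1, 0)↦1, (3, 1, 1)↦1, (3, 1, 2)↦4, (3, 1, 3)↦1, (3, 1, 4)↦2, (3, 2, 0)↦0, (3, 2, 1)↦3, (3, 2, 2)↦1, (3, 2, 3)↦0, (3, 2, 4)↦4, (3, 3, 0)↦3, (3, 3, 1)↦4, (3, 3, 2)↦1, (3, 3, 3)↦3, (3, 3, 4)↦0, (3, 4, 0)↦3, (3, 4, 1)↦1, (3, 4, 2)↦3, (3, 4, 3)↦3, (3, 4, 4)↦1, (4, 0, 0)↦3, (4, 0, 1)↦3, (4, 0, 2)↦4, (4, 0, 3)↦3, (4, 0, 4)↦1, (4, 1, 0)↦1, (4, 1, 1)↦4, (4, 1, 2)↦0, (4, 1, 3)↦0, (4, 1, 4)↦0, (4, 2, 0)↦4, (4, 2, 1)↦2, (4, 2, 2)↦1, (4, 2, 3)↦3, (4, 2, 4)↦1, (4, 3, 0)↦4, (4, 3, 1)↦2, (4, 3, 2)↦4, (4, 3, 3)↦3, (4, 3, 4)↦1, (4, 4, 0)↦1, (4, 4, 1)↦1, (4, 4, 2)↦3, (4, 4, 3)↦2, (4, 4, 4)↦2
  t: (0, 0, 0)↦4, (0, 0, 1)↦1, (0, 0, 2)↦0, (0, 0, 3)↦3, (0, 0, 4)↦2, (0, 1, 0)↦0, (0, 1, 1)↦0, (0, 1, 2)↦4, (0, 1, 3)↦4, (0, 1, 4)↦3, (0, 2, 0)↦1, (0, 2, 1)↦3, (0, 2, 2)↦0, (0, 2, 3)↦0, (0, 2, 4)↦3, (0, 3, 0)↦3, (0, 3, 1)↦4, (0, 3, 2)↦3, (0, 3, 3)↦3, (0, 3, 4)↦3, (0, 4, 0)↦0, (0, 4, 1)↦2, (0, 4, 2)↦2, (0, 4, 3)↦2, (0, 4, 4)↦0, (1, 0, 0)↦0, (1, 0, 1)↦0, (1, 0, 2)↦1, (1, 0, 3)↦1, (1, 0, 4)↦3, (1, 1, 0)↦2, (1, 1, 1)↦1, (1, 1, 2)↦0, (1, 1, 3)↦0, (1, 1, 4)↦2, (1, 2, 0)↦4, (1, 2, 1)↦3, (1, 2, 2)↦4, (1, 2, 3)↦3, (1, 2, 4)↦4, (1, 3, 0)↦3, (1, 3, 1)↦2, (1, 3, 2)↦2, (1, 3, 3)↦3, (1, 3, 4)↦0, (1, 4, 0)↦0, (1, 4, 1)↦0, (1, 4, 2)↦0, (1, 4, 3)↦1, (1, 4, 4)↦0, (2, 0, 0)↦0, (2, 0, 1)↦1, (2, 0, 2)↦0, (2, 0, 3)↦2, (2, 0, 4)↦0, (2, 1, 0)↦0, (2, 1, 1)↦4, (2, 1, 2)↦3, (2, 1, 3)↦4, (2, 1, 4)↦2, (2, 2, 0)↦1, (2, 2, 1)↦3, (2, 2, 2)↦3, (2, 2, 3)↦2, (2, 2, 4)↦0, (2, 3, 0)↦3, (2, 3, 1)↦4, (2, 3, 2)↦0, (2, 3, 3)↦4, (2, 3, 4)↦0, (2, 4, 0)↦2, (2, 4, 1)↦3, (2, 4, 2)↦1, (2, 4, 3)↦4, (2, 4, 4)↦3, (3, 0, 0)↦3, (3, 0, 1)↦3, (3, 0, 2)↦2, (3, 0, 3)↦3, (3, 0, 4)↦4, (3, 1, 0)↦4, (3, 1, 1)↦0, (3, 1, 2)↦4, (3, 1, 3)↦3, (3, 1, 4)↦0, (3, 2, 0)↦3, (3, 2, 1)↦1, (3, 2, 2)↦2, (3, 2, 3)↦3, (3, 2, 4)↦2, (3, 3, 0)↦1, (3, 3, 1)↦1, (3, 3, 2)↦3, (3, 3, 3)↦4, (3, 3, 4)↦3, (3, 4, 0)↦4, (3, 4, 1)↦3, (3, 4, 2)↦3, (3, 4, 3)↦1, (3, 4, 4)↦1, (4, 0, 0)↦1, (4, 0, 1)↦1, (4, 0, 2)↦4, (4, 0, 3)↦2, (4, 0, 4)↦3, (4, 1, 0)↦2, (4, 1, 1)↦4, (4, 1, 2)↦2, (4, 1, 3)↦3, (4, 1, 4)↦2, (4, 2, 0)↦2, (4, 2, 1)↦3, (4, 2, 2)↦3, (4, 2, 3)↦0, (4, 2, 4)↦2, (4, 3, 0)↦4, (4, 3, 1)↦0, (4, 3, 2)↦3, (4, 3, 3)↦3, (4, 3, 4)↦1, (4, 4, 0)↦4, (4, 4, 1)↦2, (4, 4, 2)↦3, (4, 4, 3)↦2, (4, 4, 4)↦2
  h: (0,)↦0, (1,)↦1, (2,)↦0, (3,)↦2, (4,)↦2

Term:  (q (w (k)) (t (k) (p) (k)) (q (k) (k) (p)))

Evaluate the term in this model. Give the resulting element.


  k = 3
  (w (k)) = w(3,) = 2
  k = 3
  p = 0
  k = 3
  (t (k) (p) (k)) = t(3, 0, 3) = 3
  k = 3
  k = 3
  p = 0
  (q (k) (k) (p)) = q(3, 3, 0) = 3
  (q (w (k)) (t (k) (p) (k)) (q (k) (k) (p))) = q(2, 3, 3) = 2

value = 2


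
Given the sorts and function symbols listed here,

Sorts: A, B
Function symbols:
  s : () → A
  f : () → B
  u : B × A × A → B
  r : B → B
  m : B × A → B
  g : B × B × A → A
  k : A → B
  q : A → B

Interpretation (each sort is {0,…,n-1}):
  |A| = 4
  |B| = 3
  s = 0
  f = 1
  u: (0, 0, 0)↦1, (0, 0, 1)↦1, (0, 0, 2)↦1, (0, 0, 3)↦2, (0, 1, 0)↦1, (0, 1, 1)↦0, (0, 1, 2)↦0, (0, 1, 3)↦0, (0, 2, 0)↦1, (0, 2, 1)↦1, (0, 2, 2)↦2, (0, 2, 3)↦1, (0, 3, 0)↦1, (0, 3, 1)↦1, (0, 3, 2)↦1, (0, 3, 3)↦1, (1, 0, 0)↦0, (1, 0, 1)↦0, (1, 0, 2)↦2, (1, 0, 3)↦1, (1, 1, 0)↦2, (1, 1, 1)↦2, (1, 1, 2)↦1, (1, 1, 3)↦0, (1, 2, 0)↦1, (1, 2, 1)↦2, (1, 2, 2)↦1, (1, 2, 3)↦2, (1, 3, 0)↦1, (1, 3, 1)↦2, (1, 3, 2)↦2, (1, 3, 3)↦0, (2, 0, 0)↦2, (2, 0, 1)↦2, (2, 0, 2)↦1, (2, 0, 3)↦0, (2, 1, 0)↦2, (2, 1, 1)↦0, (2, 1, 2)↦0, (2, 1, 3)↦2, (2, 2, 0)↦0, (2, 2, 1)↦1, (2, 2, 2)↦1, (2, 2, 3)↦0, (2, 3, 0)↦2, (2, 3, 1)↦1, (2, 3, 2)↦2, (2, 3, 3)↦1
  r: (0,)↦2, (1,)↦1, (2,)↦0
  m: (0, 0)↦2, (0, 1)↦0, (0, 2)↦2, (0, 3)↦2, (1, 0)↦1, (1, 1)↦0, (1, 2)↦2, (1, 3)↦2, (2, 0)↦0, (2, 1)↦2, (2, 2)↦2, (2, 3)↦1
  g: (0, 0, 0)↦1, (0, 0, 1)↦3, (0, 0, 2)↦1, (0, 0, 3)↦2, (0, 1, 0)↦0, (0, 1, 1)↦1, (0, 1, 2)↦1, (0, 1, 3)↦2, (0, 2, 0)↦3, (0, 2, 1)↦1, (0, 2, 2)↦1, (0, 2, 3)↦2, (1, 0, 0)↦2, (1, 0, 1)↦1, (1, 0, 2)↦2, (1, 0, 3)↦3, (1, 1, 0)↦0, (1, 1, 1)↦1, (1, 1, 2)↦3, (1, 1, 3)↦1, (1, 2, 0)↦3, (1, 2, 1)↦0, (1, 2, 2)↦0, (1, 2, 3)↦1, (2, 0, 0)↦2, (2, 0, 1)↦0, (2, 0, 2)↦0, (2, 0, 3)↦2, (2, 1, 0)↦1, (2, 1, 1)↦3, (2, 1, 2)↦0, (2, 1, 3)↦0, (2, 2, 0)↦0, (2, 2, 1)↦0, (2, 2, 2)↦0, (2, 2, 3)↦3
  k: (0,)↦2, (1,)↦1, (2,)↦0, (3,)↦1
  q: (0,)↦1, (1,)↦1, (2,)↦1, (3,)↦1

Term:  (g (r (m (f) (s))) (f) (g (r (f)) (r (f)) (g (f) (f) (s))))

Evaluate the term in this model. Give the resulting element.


value = 0

  f = 1
  s = 0
  (m (f) (s)) = m(1, 0) = 1
  (r (m (f) (s))) = r(1,) = 1
  f = 1
  f = 1
  (r (f)) = r(1,) = 1
  f = 1
  (r (f)) = r(1,) = 1
  f = 1
  f = 1
  s = 0
  (g (f) (f) (s)) = g(1, 1, 0) = 0
  (g (r (f)) (r (f)) (g (f) (f) (s))) = g(1, 1, 0) = 0
  (g (r (m (f) (s))) (f) (g (r (f)) (r (f)) (g (f) (f) (s)))) = g(1, 1, 0) = 0


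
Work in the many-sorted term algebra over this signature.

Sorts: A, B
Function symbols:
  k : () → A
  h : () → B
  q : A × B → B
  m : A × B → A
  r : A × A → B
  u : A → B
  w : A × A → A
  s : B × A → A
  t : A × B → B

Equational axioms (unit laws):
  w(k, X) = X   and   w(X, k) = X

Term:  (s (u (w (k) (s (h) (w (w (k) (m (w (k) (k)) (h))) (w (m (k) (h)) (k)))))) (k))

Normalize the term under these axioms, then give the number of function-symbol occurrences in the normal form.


1. (s (u (w (k) (s (h) (w (w (k) (m (w (k) (k)) (h))) (w (m (k) (h)) (k)))))) (k))  →  (s (u (s (h) (w (w (k) (m (w (k) (k)) (h))) (w (m (k) (h)) (k))))) (k))
2. (s (u (s (h) (w (w (k) (m (w (k) (k)) (h))) (w (m (k) (h)) (k))))) (k))  →  (s (u (s (h) (w (m (w (k) (k)) (h)) (w (m (k) (h)) (k))))) (k))
3. (s (u (s (h) (w (m (w (k) (k)) (h)) (w (m (k) (h)) (k))))) (k))  →  (s (u (s (h) (w (m (k) (h)) (w (m (k) (h)) (k))))) (k))
4. (s (u (s (h) (w (m (k) (h)) (w (m (k) (h)) (k))))) (k))  →  (s (u (s (h) (w (m (k) (h)) (m (k) (h))))) (k))
normal form: (s (u (s (h) (w (m (k) (h)) (m (k) (h))))) (k))

size = 12


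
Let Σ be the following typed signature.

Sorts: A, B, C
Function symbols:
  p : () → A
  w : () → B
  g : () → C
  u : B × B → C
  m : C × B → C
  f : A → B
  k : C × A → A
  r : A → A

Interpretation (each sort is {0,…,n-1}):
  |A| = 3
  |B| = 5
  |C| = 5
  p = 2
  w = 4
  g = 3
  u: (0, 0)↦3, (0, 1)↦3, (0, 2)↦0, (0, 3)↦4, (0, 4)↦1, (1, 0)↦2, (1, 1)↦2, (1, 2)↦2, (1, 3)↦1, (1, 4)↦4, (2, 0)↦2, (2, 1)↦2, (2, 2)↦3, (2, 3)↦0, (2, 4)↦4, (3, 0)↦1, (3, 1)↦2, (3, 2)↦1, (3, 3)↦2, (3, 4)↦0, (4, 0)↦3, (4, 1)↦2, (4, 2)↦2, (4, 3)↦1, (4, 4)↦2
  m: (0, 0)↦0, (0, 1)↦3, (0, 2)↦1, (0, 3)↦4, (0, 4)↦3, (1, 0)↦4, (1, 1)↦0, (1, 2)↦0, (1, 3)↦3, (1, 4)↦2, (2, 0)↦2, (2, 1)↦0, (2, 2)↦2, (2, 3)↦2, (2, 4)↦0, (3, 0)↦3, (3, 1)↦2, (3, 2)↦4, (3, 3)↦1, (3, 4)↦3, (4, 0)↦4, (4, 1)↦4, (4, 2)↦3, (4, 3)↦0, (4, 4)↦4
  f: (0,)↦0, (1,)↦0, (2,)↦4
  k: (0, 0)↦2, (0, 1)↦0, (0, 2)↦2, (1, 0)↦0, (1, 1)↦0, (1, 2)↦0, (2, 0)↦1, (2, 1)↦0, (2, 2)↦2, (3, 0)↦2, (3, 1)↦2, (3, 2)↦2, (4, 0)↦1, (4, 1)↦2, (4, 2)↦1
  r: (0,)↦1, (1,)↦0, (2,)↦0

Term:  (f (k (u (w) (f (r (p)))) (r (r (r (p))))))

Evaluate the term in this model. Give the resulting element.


  w = 4
  p = 2
  (r (p)) = r(2,) = 0
  (f (r (p))) = f(0,) = 0
  (u (w) (f (r (p)))) = u(4, 0) = 3
  p = 2
  (r (p)) = r(2,) = 0
  (r (r (p))) = r(0,) = 1
  (r (r (r (p)))) = r(1,) = 0
  (k (u (w) (f (r (p)))) (r (r (r (p))))) = k(3, 0) = 2
  (f (k (u (w) (f (r (p)))) (r (r (r (p)))))) = f(2,) = 4

value = 4


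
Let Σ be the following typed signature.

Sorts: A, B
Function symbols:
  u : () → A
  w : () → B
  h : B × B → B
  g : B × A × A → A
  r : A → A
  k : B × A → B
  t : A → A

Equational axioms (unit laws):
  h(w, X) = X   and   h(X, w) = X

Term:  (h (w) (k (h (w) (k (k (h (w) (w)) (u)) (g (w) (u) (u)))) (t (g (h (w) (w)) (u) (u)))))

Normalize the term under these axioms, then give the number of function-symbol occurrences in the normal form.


1. (h (w) (k (h (w) (k (k (h (w) (w)) (u)) (g (w) (u) (u)))) (t (g (h (w) (w)) (u) (u)))))  →  (k (h (w) (k (k (h (w) (w)) (u)) (g (w) (u) (u)))) (t (g (h (w) (w)) (u) (u))))
2. (k (h (w) (k (k (h (w) (w)) (u)) (g (w) (u) (u)))) (t (g (h (w) (w)) (u) (u))))  →  (k (k (k (h (w) (w)) (u)) (g (w) (u) (u))) (t (g (h (w) (w)) (u) (u))))
3. (k (k (k (h (w) (w)) (u)) (g (w) (u) (u))) (t (g (h (w) (w)) (u) (u))))  →  (k (k (k (w) (u)) (g (w) (u) (u))) (t (g (h (w) (w)) (u) (u))))
4. (k (k (k (w) (u)) (g (w) (u) (u))) (t (g (h (w) (w)) (u) (u))))  →  (k (k (k (w) (u)) (g (w) (u) (u))) (t (g (w) (u) (u))))
normal form: (k (k (k (w) (u)) (g (w) (u) (u))) (t (g (w) (u) (u))))

size = 14


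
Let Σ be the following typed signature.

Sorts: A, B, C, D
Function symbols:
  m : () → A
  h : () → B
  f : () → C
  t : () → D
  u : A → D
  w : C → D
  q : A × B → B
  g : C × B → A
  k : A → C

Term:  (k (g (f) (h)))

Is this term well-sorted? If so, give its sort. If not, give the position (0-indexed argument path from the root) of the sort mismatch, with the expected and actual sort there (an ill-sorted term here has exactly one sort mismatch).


    (f) : C
    (h) : B
  (g (f) (h)) : A
(k (g (f) (h))) : C

well-sorted; sort = C


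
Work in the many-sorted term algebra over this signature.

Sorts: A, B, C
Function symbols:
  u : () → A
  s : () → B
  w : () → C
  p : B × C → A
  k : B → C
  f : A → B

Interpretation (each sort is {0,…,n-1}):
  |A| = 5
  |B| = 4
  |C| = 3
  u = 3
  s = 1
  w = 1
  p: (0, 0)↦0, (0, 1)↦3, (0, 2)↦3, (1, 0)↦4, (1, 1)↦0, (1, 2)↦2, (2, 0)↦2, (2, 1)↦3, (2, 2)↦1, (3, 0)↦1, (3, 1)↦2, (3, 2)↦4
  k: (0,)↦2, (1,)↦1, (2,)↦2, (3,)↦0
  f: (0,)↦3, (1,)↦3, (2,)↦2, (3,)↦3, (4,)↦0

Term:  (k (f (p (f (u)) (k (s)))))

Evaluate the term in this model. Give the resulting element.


  u = 3
  (f (u)) = f(3,) = 3
  s = 1
  (k (s)) = k(1,) = 1
  (p (f (u)) (k (s))) = p(3, 1) = 2
  (f (p (f (u)) (k (s)))) = f(2,) = 2
  (k (f (p (f (u)) (k (s))))) = k(2,) = 2

value = 2


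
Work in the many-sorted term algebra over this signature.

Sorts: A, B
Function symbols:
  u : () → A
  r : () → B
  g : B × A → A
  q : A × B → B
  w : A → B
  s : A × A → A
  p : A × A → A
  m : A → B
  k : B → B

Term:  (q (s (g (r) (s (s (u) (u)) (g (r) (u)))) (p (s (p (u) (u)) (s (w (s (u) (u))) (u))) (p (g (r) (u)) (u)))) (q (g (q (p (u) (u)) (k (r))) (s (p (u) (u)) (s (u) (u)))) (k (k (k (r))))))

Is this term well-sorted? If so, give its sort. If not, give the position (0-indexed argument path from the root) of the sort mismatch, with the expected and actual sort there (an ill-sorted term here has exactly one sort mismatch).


ill-sorted at position [0, 1, 0, 1, 0]: expected A, got B

      (r) : B
          (u) : A
          (u) : A
        (s (u) (u)) : A
          (r) : B
          (u) : A
        (g (r) (u)) : A
      (s (s (u) (u)) (g (r) (u))) : A
    (g (r) (s (s (u) (u)) (g (r) (u)))) : A
          (u) : A
          (u) : A
        (p (u) (u)) : A
              (u) : A
              (u) : A
            (s (u) (u)) : A
          (w (s (u) (u))) : B
          (u) : A
        (s (w (s (u) (u))) (u)) : ✗ arg 0 at [0, 1, 0, 1, 0] has sort B, expected A
          (r) : B
          (u) : A
        (g (r) (u)) : A
        (u) : A
      (p (g (r) (u)) (u)) : A
          (u) : A
          (u) : A
        (p (u) (u)) : A
          (r) : B
        (k (r)) : B
      (q (p (u) (u)) (k (r))) : B
          (u) : A
          (u) : A
        (p (u) (u)) : A
          (u) : A
          (u) : A
        (s (u) (u)) : A
      (s (p (u) (u)) (s (u) (u))) : A
    (g (q (p (u) (u)) (k (r))) (s (p (u) (u)) (s (u) (u)))) : A
          (r) : B
        (k (r)) : B
      (k (k (r))) : B
    (k (k (k (r)))) : B
  (q (g (q (p (u) (u)) (k (r))) (s (p (u) (u)) (s (u) (u)))) (k (k (k (r))))) : B


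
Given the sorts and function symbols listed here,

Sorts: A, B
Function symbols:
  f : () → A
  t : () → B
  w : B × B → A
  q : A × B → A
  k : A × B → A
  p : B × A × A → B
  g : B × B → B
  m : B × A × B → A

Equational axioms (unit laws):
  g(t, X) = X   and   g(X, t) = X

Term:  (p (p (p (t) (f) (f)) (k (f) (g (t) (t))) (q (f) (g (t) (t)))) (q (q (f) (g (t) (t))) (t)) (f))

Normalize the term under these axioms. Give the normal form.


1. (p (p (p (t) (f) (f)) (k (f) (g (t) (t))) (q (f) (g (t) (t)))) (q (q (f) (g (t) (t))) (t)) (f))  →  (p (p (p (t) (f) (f)) (k (f) (t)) (q (f) (g (t) (t)))) (q (q (f) (g (t) (t))) (t)) (f))
2. (p (p (p (t) (f) (f)) (k (f) (t)) (q (f) (g (t) (t)))) (q (q (f) (g (t) (t))) (t)) (f))  →  (p (p (p (t) (f) (f)) (k (f) (t)) (q (f) (t))) (q (q (f) (g (t) (t))) (t)) (f))
3. (p (p (p (t) (f) (f)) (k (f) (t)) (q (f) (t))) (q (q (f) (g (t) (t))) (t)) (f))  →  (p (p (p (t) (f) (f)) (k (f) (t)) (q (f) (t))) (q (q (f) (t)) (t)) (f))

normal form = (p (p (p (t) (f) (f)) (k (f) (t)) (q (f) (t))) (q (q (f) (t)) (t)) (f))


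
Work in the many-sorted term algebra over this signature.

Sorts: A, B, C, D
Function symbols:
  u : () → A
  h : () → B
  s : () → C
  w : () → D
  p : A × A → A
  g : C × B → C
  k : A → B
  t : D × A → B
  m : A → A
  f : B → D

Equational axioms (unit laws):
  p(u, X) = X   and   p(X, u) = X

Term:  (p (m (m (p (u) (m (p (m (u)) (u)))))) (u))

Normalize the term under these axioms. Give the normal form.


1. (p (m (m (p (u) (m (p (m (u)) (u)))))) (u))  →  (m (m (p (u) (m (p (m (u)) (u))))))
2. (m (m (p (u) (m (p (m (u)) (u))))))  →  (m (m (m (p (m (u)) (u)))))
3. (m (m (m (p (m (u)) (u)))))  →  (m (m (m (m (u)))))

normal form = (m (m (m (m (u)))))


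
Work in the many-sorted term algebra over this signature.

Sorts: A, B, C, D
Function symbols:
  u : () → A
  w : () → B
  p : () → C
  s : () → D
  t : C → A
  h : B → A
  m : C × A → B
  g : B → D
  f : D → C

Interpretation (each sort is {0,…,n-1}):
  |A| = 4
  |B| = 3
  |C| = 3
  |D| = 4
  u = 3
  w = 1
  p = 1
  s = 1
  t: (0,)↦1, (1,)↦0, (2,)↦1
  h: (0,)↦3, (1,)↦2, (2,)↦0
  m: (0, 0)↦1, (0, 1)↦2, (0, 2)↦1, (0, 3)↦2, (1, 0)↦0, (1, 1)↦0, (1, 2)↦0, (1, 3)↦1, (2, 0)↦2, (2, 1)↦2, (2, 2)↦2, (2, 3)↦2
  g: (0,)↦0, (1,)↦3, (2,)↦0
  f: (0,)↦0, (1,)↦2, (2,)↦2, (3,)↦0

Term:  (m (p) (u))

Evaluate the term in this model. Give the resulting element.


value = 1

  p = 1
  u = 3
  (m (p) (u)) = m(1, 3) = 1


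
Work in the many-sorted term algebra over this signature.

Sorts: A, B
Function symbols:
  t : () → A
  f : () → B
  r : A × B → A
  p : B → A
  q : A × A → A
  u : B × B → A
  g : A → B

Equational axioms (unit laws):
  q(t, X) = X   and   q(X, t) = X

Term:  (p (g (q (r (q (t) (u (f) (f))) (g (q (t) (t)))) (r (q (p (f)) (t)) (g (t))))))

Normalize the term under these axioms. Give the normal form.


normal form = (p (g (q (r (u (f) (f)) (g (t))) (r (p (f)) (g (t))))))

1. (p (g (q (r (q (t) (u (f) (f))) (g (q (t) (t)))) (r (q (p (f)) (t)) (g (t))))))  →  (p (g (q (r (u (f) (f)) (g (q (t) (t)))) (r (q (p (f)) (t)) (g (t))))))
2. (p (g (q (r (u (f) (f)) (g (q (t) (t)))) (r (q (p (f)) (t)) (g (t))))))  →  (p (g (q (r (u (f) (f)) (g (t))) (r (q (p (f)) (t)) (g (t))))))
3. (p (g (q (r (u (f) (f)) (g (t))) (r (q (p (f)) (t)) (g (t))))))  →  (p (g (q (r (u (f) (f)) (g (t))) (r (p (f)) (g (t))))))


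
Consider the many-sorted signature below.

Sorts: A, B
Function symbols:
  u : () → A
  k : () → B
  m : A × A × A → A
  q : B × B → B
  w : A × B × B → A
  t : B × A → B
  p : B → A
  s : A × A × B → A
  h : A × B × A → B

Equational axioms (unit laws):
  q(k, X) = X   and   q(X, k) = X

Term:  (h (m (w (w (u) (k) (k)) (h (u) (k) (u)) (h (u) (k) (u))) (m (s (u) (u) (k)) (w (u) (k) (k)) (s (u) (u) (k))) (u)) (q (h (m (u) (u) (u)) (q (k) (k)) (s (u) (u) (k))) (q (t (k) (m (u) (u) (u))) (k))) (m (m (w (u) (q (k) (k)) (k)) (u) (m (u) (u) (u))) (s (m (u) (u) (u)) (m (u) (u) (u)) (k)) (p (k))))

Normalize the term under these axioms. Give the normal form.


normal form = (h (m (w (w (u) (k) (k)) (h (u) (k) (u)) (h (u) (k) (u))) (m (s (u) (u) (k)) (w (u) (k) (k)) (s (u) (u) (k))) (u)) (q (h (m (u) (u) (u)) (k) (s (u) (u) (k))) (t (k) (m (u) (u) (u)))) (m (m (w (u) (k) (k)) (u) (m (u) (u) (u))) (s (m (u) (u) (u)) (m (u) (u) (u)) (k)) (p (k))))

1. (h (m (w (w (u) (k) (k)) (h (u) (k) (u)) (h (u) (k) (u))) (m (s (u) (u) (k)) (w (u) (k) (k)) (s (u) (u) (k))) (u)) (q (h (m (u) (u) (u)) (q (k) (k)) (s (u) (u) (k))) (q (t (k) (m (u) (u) (u))) (k))) (m (m (w (u) (q (k) (k)) (k)) (u) (m (u) (u) (u))) (s (m (u) (u) (u)) (m (u) (u) (u)) (k)) (p (k))))  →  (h (m (w (w (u) (k) (k)) (h (u) (k) (u)) (h (u) (k) (u))) (m (s (u) (u) (k)) (w (u) (k) (k)) (s (u) (u) (k))) (u)) (q (h (m (u) (u) (u)) (k) (s (u) (u) (k))) (q (t (k) (m (u) (u) (u))) (k))) (m (m (w (u) (q (k) (k)) (k)) (u) (m (u) (u) (u))) (s (m (u) (u) (u)) (m (u) (u) (u)) (k)) (p (k))))
2. (h (m (w (w (u) (k) (k)) (h (u) (k) (u)) (h (u) (k) (u))) (m (s (u) (u) (k)) (w (u) (k) (k)) (s (u) (u) (k))) (u)) (q (h (m (u) (u) (u)) (k) (s (u) (u) (k))) (q (t (k) (m (u) (u) (u))) (k))) (m (m (w (u) (q (k) (k)) (k)) (u) (m (u) (u) (u))) (s (m (u) (u) (u)) (m (u) (u) (u)) (k)) (p (k))))  →  (h (m (w (w (u) (k) (k)) (h (u) (k) (u)) (h (u) (k) (u))) (m (s (u) (u) (k)) (w (u) (k) (k)) (s (u) (u) (k))) (u)) (q (h (m (u) (u) (u)) (k) (s (u) (u) (k))) (t (k) (m (u) (u) (u)))) (m (m (w (u) (q (k) (k)) (k)) (u) (m (u) (u) (u))) (s (m (u) (u) (u)) (m (u) (u) (u)) (k)) (p (k))))
3. (h (m (w (w (u) (k) (k)) (h (u) (k) (u)) (h (u) (k) (u))) (m (s (u) (u) (k)) (w (u) (k) (k)) (s (u) (u) (k))) (u)) (q (h (m (u) (u) (u)) (k) (s (u) (u) (k))) (t (k) (m (u) (u) (u)))) (m (m (w (u) (q (k) (k)) (k)) (u) (m (u) (u) (u))) (s (m (u) (u) (u)) (m (u) (u) (u)) (k)) (p (k))))  →  (h (m (w (w (u) (k) (k)) (h (u) (k) (u)) (h (u) (k) (u))) (m (s (u) (u) (k)) (w (u) (k) (k)) (s (u) (u) (k))) (u)) (q (h (m (u) (u) (u)) (k) (s (u) (u) (k))) (t (k) (m (u) (u) (u)))) (m (m (w (u) (k) (k)) (u) (m (u) (u) (u))) (s (m (u) (u) (u)) (m (u) (u) (u)) (k)) (p (k))))


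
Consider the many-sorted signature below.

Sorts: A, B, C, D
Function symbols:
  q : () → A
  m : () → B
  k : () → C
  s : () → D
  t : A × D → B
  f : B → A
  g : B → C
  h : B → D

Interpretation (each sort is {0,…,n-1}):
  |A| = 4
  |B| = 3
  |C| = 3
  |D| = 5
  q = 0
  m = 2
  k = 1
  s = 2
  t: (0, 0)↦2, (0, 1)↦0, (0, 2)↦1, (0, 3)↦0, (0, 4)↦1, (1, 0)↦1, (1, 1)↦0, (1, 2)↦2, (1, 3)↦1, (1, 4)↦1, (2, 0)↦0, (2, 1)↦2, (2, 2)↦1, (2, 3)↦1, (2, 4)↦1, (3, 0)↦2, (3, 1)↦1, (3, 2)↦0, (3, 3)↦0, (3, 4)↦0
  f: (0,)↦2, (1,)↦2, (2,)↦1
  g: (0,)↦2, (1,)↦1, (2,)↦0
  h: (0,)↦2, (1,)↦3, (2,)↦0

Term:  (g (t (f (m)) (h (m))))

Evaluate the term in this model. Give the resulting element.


  m = 2
  (f (m)) = f(2,) = 1
  m = 2
  (h (m)) = h(2,) = 0
  (t (f (m)) (h (m))) = t(1, 0) = 1
  (g (t (f (m)) (h (m)))) = g(1,) = 1

value = 1
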